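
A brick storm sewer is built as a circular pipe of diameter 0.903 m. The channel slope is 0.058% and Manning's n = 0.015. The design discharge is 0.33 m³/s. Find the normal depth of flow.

Manning's equation rearranged: A R^(2/3) = nQ / (1·√S) = 0.015 × 0.33 / (√0.00058) = 0.2055.
Trying y = 0.749 m: A R^(2/3) = 0.2399 — high.
Trying y = 0.57 m: A R^(2/3) = 0.1721 — low.
Trying y = 0.649 m: A R^(2/3) = 0.2056 — ≈ 0.2055.

y_n = 0.649 m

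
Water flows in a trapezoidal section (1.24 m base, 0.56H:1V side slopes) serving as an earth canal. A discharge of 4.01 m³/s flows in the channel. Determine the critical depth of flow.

At critical depth, Q² T / (g A³) = 1, i.e. A³/T = Q²/g = 4.01²/9.81 = 1.639.
At y = 1.02 m: A³/T = 2.647 — too large.
At y = 0.785 m: A³/T = 1.082 — too small.
At y = 0.887 m: A³/T = 1.637 — close enough.

y_c = 0.887 m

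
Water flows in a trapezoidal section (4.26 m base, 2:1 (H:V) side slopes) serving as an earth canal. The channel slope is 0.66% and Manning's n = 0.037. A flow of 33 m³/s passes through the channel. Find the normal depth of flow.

Manning's equation rearranged: A R^(2/3) = nQ / (1·√S) = 0.037 × 33 / (√0.0066) = 15.03.
Try y = 2.01 m: A R^(2/3) = 19.38 — high.
Try y = 1.21 m: A R^(2/3) = 7.172 — low.
Try y = 1.77 m: A R^(2/3) = 15.01 — close enough.

y_n = 1.77 m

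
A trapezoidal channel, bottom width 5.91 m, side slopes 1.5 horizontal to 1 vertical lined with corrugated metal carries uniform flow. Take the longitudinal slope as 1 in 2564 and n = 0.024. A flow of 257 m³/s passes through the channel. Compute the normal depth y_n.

y_n = 7.43 m

Manning's equation rearranged: A R^(2/3) = nQ / (1·√S) = 0.024 × 257 / (√0.00039) = 312.3.
Try y = 6.47 m: A R^(2/3) = 230.9 — too small.
Try y = 9.36 m: A R^(2/3) = 524.6 — too large.
Try y = 7.43 m: A R^(2/3) = 312.6 — close enough.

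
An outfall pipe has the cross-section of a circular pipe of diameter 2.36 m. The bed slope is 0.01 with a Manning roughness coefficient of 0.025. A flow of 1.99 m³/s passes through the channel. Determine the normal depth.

Manning's equation rearranged: A R^(2/3) = nQ / (1·√S) = 0.025 × 1.99 / (√0.01) = 0.4975.
Trying y = 0.46 m: A R^(2/3) = 0.2558 — too small.
Trying y = 0.789 m: A R^(2/3) = 0.7419 — too large.
Trying y = 0.642 m: A R^(2/3) = 0.4979 — close enough.

y_n = 0.642 m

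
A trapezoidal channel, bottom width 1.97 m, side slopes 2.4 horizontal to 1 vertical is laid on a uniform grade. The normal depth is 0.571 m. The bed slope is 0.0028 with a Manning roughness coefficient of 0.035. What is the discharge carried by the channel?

Q = 1.53 m³/s

With bottom width b = 1.97 m and side slope z = 2.4: A = (b + zy)y = (1.97 + 2.4×0.571)×0.571 = 1.907 m²; P = b + 2y√(1+z²) = 1.97 + 2×0.571×2.6 = 4.939 m.
Hydraulic radius R = A/P = 1.907/4.939 = 0.3862 m.
Manning's equation: Q = (1/n) A R^(2/3) S^(1/2) = (1/0.035) × 1.907 × 0.3862^(2/3) × 0.0028^(1/2) = 1.53 m³/s.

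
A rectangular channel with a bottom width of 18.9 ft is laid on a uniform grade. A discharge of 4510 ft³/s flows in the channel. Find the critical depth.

For a rectangular channel, critical depth y_c = (q²/g)^(1/3) where q = Q/b = 4510/18.9 = 238.6 ft²/s.
So y_c = (238.6²/32.2)^(1/3) = 12.1 ft.

y_c = 12.1 ft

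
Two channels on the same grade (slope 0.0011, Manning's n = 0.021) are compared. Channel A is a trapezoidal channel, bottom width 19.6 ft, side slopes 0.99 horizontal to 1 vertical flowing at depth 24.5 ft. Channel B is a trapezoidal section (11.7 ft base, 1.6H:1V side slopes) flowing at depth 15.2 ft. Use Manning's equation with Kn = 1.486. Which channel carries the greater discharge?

channel A

Channel A: With bottom width b = 19.6 ft and side slope z = 0.99: A = (b + zy)y = (19.6 + 0.99×24.5)×24.5 = 1074 ft²; P = b + 2y√(1+z²) = 19.6 + 2×24.5×1.407 = 88.55 ft. Hydraulic radius R = A/P = 1074/88.55 = 12.13 ft. Q_A = (1.486/0.021)·1074·12.13^(2/3)·√0.0011 = 13320 ft³/s.
Channel B: With bottom width b = 11.7 ft and side slope z = 1.6: A = (b + zy)y = (11.7 + 1.6×15.2)×15.2 = 547.5 ft²; P = b + 2y√(1+z²) = 11.7 + 2×15.2×1.887 = 69.06 ft. Hydraulic radius R = A/P = 547.5/69.06 = 7.928 ft. Q_B = (1.486/0.021)·547.5·7.928^(2/3)·√0.0011 = 5109 ft³/s.
Q_A = 13320 ft³/s vs Q_B = 5109 ft³/s, so channel A carries more.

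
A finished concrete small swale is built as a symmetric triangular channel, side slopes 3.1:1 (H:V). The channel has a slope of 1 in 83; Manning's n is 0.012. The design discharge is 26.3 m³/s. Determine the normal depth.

y_n = 1.17 m

Manning's equation rearranged: A R^(2/3) = nQ / (1·√S) = 0.012 × 26.3 / (√0.01205) = 2.875.
Trying y = 0.851 m: A R^(2/3) = 1.229 — low.
Trying y = 1.34 m: A R^(2/3) = 4.124 — high.
Trying y = 1.17 m: A R^(2/3) = 2.872 — ≈ 2.875.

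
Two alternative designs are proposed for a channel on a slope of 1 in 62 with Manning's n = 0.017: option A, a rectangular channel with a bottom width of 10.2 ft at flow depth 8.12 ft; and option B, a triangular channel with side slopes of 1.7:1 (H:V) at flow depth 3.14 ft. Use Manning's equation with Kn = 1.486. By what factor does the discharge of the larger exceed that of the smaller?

8.65

Channel A: Flow area A = b·y = 10.2 × 8.12 = 82.82 ft². Wetted perimeter P = b + 2y = 10.2 + 2×8.12 = 26.44 ft. Hydraulic radius R = A/P = 82.82/26.44 = 3.133 ft. Q_A = (1.486/0.017)·82.82·3.133^(2/3)·√0.01613 = 1968 ft³/s.
Channel B: For a triangular section with side slope z = 1.7: A = zy² = 1.7×3.14² = 16.76 ft²; P = 2y√(1+z²) = 2×3.14×1.972 = 12.39 ft. Hydraulic radius R = A/P = 16.76/12.39 = 1.353 ft. Q_B = (1.486/0.017)·16.76·1.353^(2/3)·√0.01613 = 227.6 ft³/s.
The larger discharge is 1968 ft³/s and the smaller is 227.6 ft³/s; the ratio is 8.65.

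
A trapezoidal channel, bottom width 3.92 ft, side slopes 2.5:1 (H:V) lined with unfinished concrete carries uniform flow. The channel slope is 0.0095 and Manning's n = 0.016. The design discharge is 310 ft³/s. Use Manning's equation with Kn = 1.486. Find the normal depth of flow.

y_n = 2.55 ft

Manning's equation rearranged: A R^(2/3) = nQ / (1.486·√S) = 0.016 × 310 / (1.486 × √0.0095) = 34.25.
Trying y = 3 ft: A R^(2/3) = 48.93 — high.
Trying y = 2.55 ft: A R^(2/3) = 34.2 — close enough.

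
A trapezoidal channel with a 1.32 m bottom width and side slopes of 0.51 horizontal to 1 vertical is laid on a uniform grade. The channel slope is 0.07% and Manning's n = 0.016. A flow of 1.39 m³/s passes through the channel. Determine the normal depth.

Manning's equation rearranged: A R^(2/3) = nQ / (1·√S) = 0.016 × 1.39 / (√0.0007) = 0.8406.
Trying y = 0.983 m: A R^(2/3) = 1.139 — high.
Trying y = 0.821 m: A R^(2/3) = 0.8398 — ≈ 0.8406.

y_n = 0.821 m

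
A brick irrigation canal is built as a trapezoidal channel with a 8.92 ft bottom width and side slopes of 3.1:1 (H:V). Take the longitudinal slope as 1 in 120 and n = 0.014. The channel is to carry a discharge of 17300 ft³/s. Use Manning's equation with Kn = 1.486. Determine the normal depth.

y_n = 11.7 ft

Manning's equation rearranged: A R^(2/3) = nQ / (1.486·√S) = 0.014 × 17300 / (1.486 × √0.008333) = 1785.
Try y = 14.4 ft: A R^(2/3) = 2957 — over.
Try y = 9.38 ft: A R^(2/3) = 1055 — short.
Try y = 11.7 ft: A R^(2/3) = 1786 — matches.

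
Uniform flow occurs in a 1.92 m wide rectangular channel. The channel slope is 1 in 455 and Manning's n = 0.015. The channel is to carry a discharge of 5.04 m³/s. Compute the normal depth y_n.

y_n = 1.26 m

Manning's equation rearranged: A R^(2/3) = nQ / (1·√S) = 0.015 × 5.04 / (√0.002198) = 1.613.
Trying y = 1.52 m: A R^(2/3) = 2.049 — over.
Trying y = 1.26 m: A R^(2/3) = 1.614 — close enough.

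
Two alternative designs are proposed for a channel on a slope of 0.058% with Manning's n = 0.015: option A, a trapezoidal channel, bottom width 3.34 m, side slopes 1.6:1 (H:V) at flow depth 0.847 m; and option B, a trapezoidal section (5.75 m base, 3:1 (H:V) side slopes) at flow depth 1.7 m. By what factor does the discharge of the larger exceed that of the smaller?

Channel A: With bottom width b = 3.34 m and side slope z = 1.6: A = (b + zy)y = (3.34 + 1.6×0.847)×0.847 = 3.977 m²; P = b + 2y√(1+z²) = 3.34 + 2×0.847×1.887 = 6.536 m. Hydraulic radius R = A/P = 3.977/6.536 = 0.6084 m. Q_A = (1/0.015)·3.977·0.6084^(2/3)·√0.00058 = 4.585 m³/s.
Channel B: With bottom width b = 5.75 m and side slope z = 3: A = (b + zy)y = (5.75 + 3×1.7)×1.7 = 18.45 m²; P = b + 2y√(1+z²) = 5.75 + 2×1.7×3.162 = 16.5 m. Hydraulic radius R = A/P = 18.45/16.5 = 1.118 m. Q_B = (1/0.015)·18.45·1.118^(2/3)·√0.00058 = 31.9 m³/s.
The larger discharge is 31.9 m³/s and the smaller is 4.585 m³/s; the ratio is 6.96.

6.96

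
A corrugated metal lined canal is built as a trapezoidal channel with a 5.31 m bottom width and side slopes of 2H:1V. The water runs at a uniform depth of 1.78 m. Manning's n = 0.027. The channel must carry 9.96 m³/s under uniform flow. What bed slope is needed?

With bottom width b = 5.31 m and side slope z = 2: A = (b + zy)y = (5.31 + 2×1.78)×1.78 = 15.79 m²; P = b + 2y√(1+z²) = 5.31 + 2×1.78×2.236 = 13.27 m.
Hydraulic radius R = A/P = 15.79/13.27 = 1.19 m.
From Manning's equation, S = [nQ / (1 A R^(2/3))]² = [0.027 × 9.96 / (1 × 15.79 × 1.19^(2/3))]² = 0.00023.

S = 0.00023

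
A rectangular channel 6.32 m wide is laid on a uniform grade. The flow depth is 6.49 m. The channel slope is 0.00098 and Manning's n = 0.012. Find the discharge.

Q = 177 m³/s

Flow area A = b·y = 6.32 × 6.49 = 41.02 m². Wetted perimeter P = b + 2y = 6.32 + 2×6.49 = 19.3 m.
Hydraulic radius R = A/P = 41.02/19.3 = 2.125 m.
Manning's equation: Q = (1/n) A R^(2/3) S^(1/2) = (1/0.012) × 41.02 × 2.125^(2/3) × 0.00098^(1/2) = 177 m³/s.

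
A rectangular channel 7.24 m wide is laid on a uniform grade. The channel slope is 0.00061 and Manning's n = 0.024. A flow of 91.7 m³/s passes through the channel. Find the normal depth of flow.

Manning's equation rearranged: A R^(2/3) = nQ / (1·√S) = 0.024 × 91.7 / (√0.00061) = 89.11.
Try y = 8.79 m: A R^(2/3) = 119.2 — over.
Try y = 5.17 m: A R^(2/3) = 61.95 — short.
Try y = 6.91 m: A R^(2/3) = 89.07 — matches.

y_n = 6.91 m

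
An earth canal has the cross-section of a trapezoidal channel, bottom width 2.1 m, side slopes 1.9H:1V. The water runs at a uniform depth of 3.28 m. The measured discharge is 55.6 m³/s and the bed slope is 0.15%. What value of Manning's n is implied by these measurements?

n = 0.027

With bottom width b = 2.1 m and side slope z = 1.9: A = (b + zy)y = (2.1 + 1.9×3.28)×3.28 = 27.33 m²; P = b + 2y√(1+z²) = 2.1 + 2×3.28×2.147 = 16.18 m.
Hydraulic radius R = A/P = 27.33/16.18 = 1.689 m.
Rearranging Manning's equation: n = (1/Q) A R^(2/3) S^(1/2) = (1/55.6) × 27.33 × 1.689^(2/3) × √0.0015 = 0.027.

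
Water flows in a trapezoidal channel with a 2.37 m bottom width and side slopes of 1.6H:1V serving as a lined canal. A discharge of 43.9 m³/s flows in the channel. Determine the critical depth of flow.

y_c = 2.11 m

At critical depth, Q² T / (g A³) = 1, i.e. A³/T = Q²/g = 43.9²/9.81 = 196.5.
At y = 1.85 m: A³/T = 115.6 — low.
At y = 2.67 m: A³/T = 511 — high.
At y = 2.11 m: A³/T = 195.4 — ≈ 196.5.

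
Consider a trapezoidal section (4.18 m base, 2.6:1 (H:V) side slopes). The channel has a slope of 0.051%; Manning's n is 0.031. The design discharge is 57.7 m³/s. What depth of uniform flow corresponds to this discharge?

Manning's equation rearranged: A R^(2/3) = nQ / (1·√S) = 0.031 × 57.7 / (√0.00051) = 79.2.
Trying y = 3 m: A R^(2/3) = 51.6 — too small.
Trying y = 3.63 m: A R^(2/3) = 79.14 — ≈ 79.2.

y_n = 3.63 m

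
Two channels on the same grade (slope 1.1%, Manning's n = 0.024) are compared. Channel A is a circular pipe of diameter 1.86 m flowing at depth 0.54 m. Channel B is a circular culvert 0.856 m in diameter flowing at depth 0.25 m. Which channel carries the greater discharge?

Channel A: For a circular section of diameter D = 1.86 m at depth y = 0.54 m, the central angle is θ = 2 arccos(1 − 2y/D) = 2.276 rad. Then A = (D²/8)(θ − sin θ) = 0.655 m² and P = Dθ/2 = 2.117 m. Hydraulic radius R = A/P = 0.655/2.117 = 0.3095 m. Q_A = (1/0.024)·0.655·0.3095^(2/3)·√0.011 = 1.31 m³/s.
Channel B: For a circular section of diameter D = 0.856 m at depth y = 0.25 m, the central angle is θ = 2 arccos(1 − 2y/D) = 2.284 rad. Then A = (D²/8)(θ − sin θ) = 0.1399 m² and P = Dθ/2 = 0.9774 m. Hydraulic radius R = A/P = 0.1399/0.9774 = 0.1431 m. Q_B = (1/0.024)·0.1399·0.1431^(2/3)·√0.011 = 0.1673 m³/s.
Q_A = 1.31 m³/s vs Q_B = 0.1673 m³/s, so channel A carries more.

channel A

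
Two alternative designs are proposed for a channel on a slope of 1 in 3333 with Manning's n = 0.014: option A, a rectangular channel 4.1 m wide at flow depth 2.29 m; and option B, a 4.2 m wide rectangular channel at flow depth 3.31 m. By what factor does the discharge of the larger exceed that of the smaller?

1.66

Channel A: Flow area A = b·y = 4.1 × 2.29 = 9.389 m². Wetted perimeter P = b + 2y = 4.1 + 2×2.29 = 8.68 m. Hydraulic radius R = A/P = 9.389/8.68 = 1.082 m. Q_A = (1/0.014)·9.389·1.082^(2/3)·√0.0003 = 12.24 m³/s.
Channel B: Flow area A = b·y = 4.2 × 3.31 = 13.9 m². Wetted perimeter P = b + 2y = 4.2 + 2×3.31 = 10.82 m. Hydraulic radius R = A/P = 13.9/10.82 = 1.285 m. Q_B = (1/0.014)·13.9·1.285^(2/3)·√0.0003 = 20.33 m³/s.
The larger discharge is 20.33 m³/s and the smaller is 12.24 m³/s; the ratio is 1.66.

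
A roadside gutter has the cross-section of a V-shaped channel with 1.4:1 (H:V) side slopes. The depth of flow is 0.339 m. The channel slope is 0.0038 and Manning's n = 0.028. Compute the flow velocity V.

V = 0.588 m/s

For a triangular section with side slope z = 1.4: A = zy² = 1.4×0.339² = 0.1609 m²; P = 2y√(1+z²) = 2×0.339×1.72 = 1.166 m.
Hydraulic radius R = A/P = 0.1609/1.166 = 0.1379 m.
From Manning's equation, V = (1/n) R^(2/3) S^(1/2) = (1/0.028) × 0.1379^(2/3) × 0.0038^(1/2) = 0.588 m/s.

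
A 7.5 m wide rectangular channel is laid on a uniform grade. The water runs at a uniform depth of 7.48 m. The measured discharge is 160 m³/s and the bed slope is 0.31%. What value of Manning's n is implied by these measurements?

Flow area A = b·y = 7.5 × 7.48 = 56.1 m². Wetted perimeter P = b + 2y = 7.5 + 2×7.48 = 22.46 m.
Hydraulic radius R = A/P = 56.1/22.46 = 2.498 m.
Rearranging Manning's equation: n = (1/Q) A R^(2/3) S^(1/2) = (1/160) × 56.1 × 2.498^(2/3) × √0.0031 = 0.0359.

n = 0.0359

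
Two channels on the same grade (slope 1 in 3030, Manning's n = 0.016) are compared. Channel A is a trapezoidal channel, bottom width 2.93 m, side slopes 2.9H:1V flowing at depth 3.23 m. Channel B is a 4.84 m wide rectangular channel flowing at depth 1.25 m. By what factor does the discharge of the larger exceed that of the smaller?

10.8

Channel A: With bottom width b = 2.93 m and side slope z = 2.9: A = (b + zy)y = (2.93 + 2.9×3.23)×3.23 = 39.72 m²; P = b + 2y√(1+z²) = 2.93 + 2×3.23×3.068 = 22.75 m. Hydraulic radius R = A/P = 39.72/22.75 = 1.746 m. Q_A = (1/0.016)·39.72·1.746^(2/3)·√0.00033 = 65.4 m³/s.
Channel B: Flow area A = b·y = 4.84 × 1.25 = 6.05 m². Wetted perimeter P = b + 2y = 4.84 + 2×1.25 = 7.34 m. Hydraulic radius R = A/P = 6.05/7.34 = 0.8243 m. Q_B = (1/0.016)·6.05·0.8243^(2/3)·√0.00033 = 6.039 m³/s.
The larger discharge is 65.4 m³/s and the smaller is 6.039 m³/s; the ratio is 10.8.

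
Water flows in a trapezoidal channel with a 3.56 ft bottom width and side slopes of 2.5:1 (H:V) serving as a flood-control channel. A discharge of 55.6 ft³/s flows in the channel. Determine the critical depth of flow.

y_c = 1.42 ft

At critical depth, Q² T / (g A³) = 1, i.e. A³/T = Q²/g = 55.6²/32.2 = 96.
At y = 0.992 ft: A³/T = 25.25 — low.
At y = 1.42 ft: A³/T = 96.54 — ≈ 96.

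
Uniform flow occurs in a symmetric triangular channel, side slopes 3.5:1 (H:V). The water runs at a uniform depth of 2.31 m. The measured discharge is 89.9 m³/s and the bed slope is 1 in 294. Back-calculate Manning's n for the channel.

For a triangular section with side slope z = 3.5: A = zy² = 3.5×2.31² = 18.68 m²; P = 2y√(1+z²) = 2×2.31×3.64 = 16.82 m.
Hydraulic radius R = A/P = 18.68/16.82 = 1.111 m.
Rearranging Manning's equation: n = (1/Q) A R^(2/3) S^(1/2) = (1/89.9) × 18.68 × 1.111^(2/3) × √0.003401 = 0.013.

n = 0.013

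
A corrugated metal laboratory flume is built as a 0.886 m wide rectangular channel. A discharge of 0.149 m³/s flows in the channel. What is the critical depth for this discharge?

For a rectangular channel, critical depth y_c = (q²/g)^(1/3) where q = Q/b = 0.149/0.886 = 0.1682 m²/s.
So y_c = (0.1682²/9.81)^(1/3) = 0.142 m.

y_c = 0.142 m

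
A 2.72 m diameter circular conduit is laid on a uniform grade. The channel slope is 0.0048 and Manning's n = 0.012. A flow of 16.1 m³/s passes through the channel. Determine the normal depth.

y_n = 1.55 m

Manning's equation rearranged: A R^(2/3) = nQ / (1·√S) = 0.012 × 16.1 / (√0.0048) = 2.789.
Trying y = 1.31 m: A R^(2/3) = 2.107 — short.
Trying y = 1.8 m: A R^(2/3) = 3.486 — over.
Trying y = 1.55 m: A R^(2/3) = 2.786 — close enough.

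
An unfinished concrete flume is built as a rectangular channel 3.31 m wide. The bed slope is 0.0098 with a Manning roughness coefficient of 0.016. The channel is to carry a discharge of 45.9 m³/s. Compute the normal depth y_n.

Manning's equation rearranged: A R^(2/3) = nQ / (1·√S) = 0.016 × 45.9 / (√0.0098) = 7.419.
At y = 2.79 m: A R^(2/3) = 9.472 — high.
At y = 2.3 m: A R^(2/3) = 7.421 — close enough.

y_n = 2.3 m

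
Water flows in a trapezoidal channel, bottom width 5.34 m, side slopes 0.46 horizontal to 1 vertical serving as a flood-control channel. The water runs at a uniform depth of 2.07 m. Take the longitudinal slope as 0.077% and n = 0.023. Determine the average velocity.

V = 1.45 m/s

With bottom width b = 5.34 m and side slope z = 0.46: A = (b + zy)y = (5.34 + 0.46×2.07)×2.07 = 13.02 m²; P = b + 2y√(1+z²) = 5.34 + 2×2.07×1.101 = 9.897 m.
Hydraulic radius R = A/P = 13.02/9.897 = 1.316 m.
From Manning's equation, V = (1/n) R^(2/3) S^(1/2) = (1/0.023) × 1.316^(2/3) × 0.00077^(1/2) = 1.45 m/s.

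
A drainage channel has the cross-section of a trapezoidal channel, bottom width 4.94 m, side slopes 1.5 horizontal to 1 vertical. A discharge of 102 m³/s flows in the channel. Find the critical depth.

y_c = 2.68 m

At critical depth, Q² T / (g A³) = 1, i.e. A³/T = Q²/g = 102²/9.81 = 1061.
At y = 2.34 m: A³/T = 646.4 — short.
At y = 2.95 m: A³/T = 1529 — over.
At y = 2.68 m: A³/T = 1067 — close enough.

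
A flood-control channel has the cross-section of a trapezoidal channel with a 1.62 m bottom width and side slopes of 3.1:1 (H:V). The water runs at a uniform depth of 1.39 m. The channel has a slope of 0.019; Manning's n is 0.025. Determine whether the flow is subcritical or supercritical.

With bottom width b = 1.62 m and side slope z = 3.1: A = (b + zy)y = (1.62 + 3.1×1.39)×1.39 = 8.241 m²; P = b + 2y√(1+z²) = 1.62 + 2×1.39×3.257 = 10.68 m.
Hydraulic radius R = A/P = 8.241/10.68 = 0.772 m.
V = (1/n) R^(2/3) √S = (1/0.025) × 0.772^(2/3) × √0.019 = 4.64 m/s. Hydraulic depth D_h = A/T = 8.241/10.24 = 0.805 m.
Froude number Fr = V/√(g·D_h) = 4.64/√(9.81×0.805) = 1.65, which is greater than 1, so the flow is supercritical.

supercritical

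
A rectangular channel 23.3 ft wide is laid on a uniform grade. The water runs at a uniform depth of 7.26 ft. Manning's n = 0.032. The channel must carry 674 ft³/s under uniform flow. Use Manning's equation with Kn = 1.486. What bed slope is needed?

Flow area A = b·y = 23.3 × 7.26 = 169.2 ft². Wetted perimeter P = b + 2y = 23.3 + 2×7.26 = 37.82 ft.
Hydraulic radius R = A/P = 169.2/37.82 = 4.473 ft.
From Manning's equation, S = [nQ / (1.486 A R^(2/3))]² = [0.032 × 674 / (1.486 × 169.2 × 4.473^(2/3))]² = 0.000999.

S = 0.000999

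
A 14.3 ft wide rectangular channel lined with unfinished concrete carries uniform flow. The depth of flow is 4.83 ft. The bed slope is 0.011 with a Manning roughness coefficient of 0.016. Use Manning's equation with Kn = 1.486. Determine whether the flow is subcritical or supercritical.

supercritical

Flow area A = b·y = 14.3 × 4.83 = 69.07 ft². Wetted perimeter P = b + 2y = 14.3 + 2×4.83 = 23.96 ft.
Hydraulic radius R = A/P = 69.07/23.96 = 2.883 ft.
V = (1.486/n) R^(2/3) √S = (1.486/0.016) × 2.883^(2/3) × √0.011 = 19.73 ft/s. Hydraulic depth D_h = A/T = 69.07/14.3 = 4.83 ft.
Froude number Fr = V/√(g·D_h) = 19.73/√(32.2×4.83) = 1.58, which is greater than 1, so the flow is supercritical.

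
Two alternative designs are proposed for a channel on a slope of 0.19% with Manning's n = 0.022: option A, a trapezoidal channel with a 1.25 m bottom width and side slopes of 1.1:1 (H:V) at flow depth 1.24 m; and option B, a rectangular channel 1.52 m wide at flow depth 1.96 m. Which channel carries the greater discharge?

channel A

Channel A: With bottom width b = 1.25 m and side slope z = 1.1: A = (b + zy)y = (1.25 + 1.1×1.24)×1.24 = 3.241 m²; P = b + 2y√(1+z²) = 1.25 + 2×1.24×1.487 = 4.937 m. Hydraulic radius R = A/P = 3.241/4.937 = 0.6566 m. Q_A = (1/0.022)·3.241·0.6566^(2/3)·√0.0019 = 4.851 m³/s.
Channel B: Flow area A = b·y = 1.52 × 1.96 = 2.979 m². Wetted perimeter P = b + 2y = 1.52 + 2×1.96 = 5.44 m. Hydraulic radius R = A/P = 2.979/5.44 = 0.5476 m. Q_B = (1/0.022)·2.979·0.5476^(2/3)·√0.0019 = 3.951 m³/s.
Q_A = 4.851 m³/s vs Q_B = 3.951 m³/s, so channel A carries more.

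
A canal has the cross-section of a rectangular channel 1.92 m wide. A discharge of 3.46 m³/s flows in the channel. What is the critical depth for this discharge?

y_c = 0.692 m

For a rectangular channel, critical depth y_c = (q²/g)^(1/3) where q = Q/b = 3.46/1.92 = 1.802 m²/s.
So y_c = (1.802²/9.81)^(1/3) = 0.692 m.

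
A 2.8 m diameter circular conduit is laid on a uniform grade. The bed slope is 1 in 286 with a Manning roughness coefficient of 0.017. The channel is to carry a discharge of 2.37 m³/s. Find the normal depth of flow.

y_n = 0.709 m

Manning's equation rearranged: A R^(2/3) = nQ / (1·√S) = 0.017 × 2.37 / (√0.003497) = 0.6814.
At y = 0.866 m: A R^(2/3) = 1.008 — over.
At y = 0.537 m: A R^(2/3) = 0.3904 — short.
At y = 0.709 m: A R^(2/3) = 0.682 — matches.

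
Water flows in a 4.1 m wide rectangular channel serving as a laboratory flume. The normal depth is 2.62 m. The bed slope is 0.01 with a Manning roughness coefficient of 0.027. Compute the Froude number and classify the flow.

subcritical

Flow area A = b·y = 4.1 × 2.62 = 10.74 m². Wetted perimeter P = b + 2y = 4.1 + 2×2.62 = 9.34 m.
Hydraulic radius R = A/P = 10.74/9.34 = 1.15 m.
V = (1/n) R^(2/3) √S = (1/0.027) × 1.15^(2/3) × √0.01 = 4.066 m/s. Hydraulic depth D_h = A/T = 10.74/4.1 = 2.62 m.
Froude number Fr = V/√(g·D_h) = 4.066/√(9.81×2.62) = 0.802, which is less than 1, so the flow is subcritical.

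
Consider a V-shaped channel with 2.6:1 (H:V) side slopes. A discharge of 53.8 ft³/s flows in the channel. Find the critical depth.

At critical depth, Q² T / (g A³) = 1, i.e. A³/T = Q²/g = 53.8²/32.2 = 89.89.
At y = 1.55 ft: A³/T = 30.24 — low.
At y = 2.13 ft: A³/T = 148.2 — high.
At y = 1.93 ft: A³/T = 90.51 — ≈ 89.89.

y_c = 1.93 ft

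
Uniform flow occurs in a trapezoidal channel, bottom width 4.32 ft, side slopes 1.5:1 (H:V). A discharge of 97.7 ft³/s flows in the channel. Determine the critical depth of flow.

At critical depth, Q² T / (g A³) = 1, i.e. A³/T = Q²/g = 97.7²/32.2 = 296.4.
At y = 1.45 ft: A³/T = 96.34 — low.
At y = 2.41 ft: A³/T = 605.5 — high.
At y = 1.99 ft: A³/T = 298.5 — close enough.

y_c = 1.99 ft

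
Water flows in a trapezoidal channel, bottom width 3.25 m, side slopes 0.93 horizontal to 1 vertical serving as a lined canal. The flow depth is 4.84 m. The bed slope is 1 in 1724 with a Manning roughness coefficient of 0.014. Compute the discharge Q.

Q = 112 m³/s

With bottom width b = 3.25 m and side slope z = 0.93: A = (b + zy)y = (3.25 + 0.93×4.84)×4.84 = 37.52 m²; P = b + 2y√(1+z²) = 3.25 + 2×4.84×1.366 = 16.47 m.
Hydraulic radius R = A/P = 37.52/16.47 = 2.278 m.
Manning's equation: Q = (1/n) A R^(2/3) S^(1/2) = (1/0.014) × 37.52 × 2.278^(2/3) × 0.00058^(1/2) = 112 m³/s.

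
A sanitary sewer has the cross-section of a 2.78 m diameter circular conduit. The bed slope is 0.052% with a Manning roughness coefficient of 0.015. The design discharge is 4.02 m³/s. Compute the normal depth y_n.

y_n = 1.48 m

Manning's equation rearranged: A R^(2/3) = nQ / (1·√S) = 0.015 × 4.02 / (√0.00052) = 2.644.
Trying y = 1.8 m: A R^(2/3) = 3.582 — too large.
Trying y = 1.32 m: A R^(2/3) = 2.179 — too small.
Trying y = 1.48 m: A R^(2/3) = 2.645 — matches.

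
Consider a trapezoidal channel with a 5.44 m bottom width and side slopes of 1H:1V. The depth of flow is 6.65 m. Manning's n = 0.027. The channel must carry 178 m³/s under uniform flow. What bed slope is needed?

S = 0.000723

With bottom width b = 5.44 m and side slope z = 1: A = (b + zy)y = (5.44 + 1×6.65)×6.65 = 80.4 m²; P = b + 2y√(1+z²) = 5.44 + 2×6.65×1.414 = 24.25 m.
Hydraulic radius R = A/P = 80.4/24.25 = 3.316 m.
From Manning's equation, S = [nQ / (1 A R^(2/3))]² = [0.027 × 178 / (1 × 80.4 × 3.316^(2/3))]² = 0.000723.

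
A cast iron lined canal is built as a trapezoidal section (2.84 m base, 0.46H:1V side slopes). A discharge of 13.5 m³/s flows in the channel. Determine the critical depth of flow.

y_c = 1.23 m

At critical depth, Q² T / (g A³) = 1, i.e. A³/T = Q²/g = 13.5²/9.81 = 18.58.
Trying y = 1.43 m: A³/T = 30.11 — high.
Trying y = 1.08 m: A³/T = 12.21 — low.
Trying y = 1.23 m: A³/T = 18.51 — ≈ 18.58.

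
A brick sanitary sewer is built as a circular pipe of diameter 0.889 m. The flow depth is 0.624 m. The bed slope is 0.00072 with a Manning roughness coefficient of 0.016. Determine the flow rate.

Q = 0.321 m³/s

For a circular section of diameter D = 0.889 m at depth y = 0.624 m, the central angle is θ = 2 arccos(1 − 2y/D) = 3.973 rad. Then A = (D²/8)(θ − sin θ) = 0.4655 m² and P = Dθ/2 = 1.766 m.
Hydraulic radius R = A/P = 0.4655/1.766 = 0.2636 m.
Manning's equation: Q = (1/n) A R^(2/3) S^(1/2) = (1/0.016) × 0.4655 × 0.2636^(2/3) × 0.00072^(1/2) = 0.321 m³/s.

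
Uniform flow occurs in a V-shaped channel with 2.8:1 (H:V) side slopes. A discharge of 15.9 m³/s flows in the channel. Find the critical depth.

y_c = 1.46 m

At critical depth, Q² T / (g A³) = 1, i.e. A³/T = Q²/g = 15.9²/9.81 = 25.77.
At y = 1.26 m: A³/T = 12.45 — too small.
At y = 1.84 m: A³/T = 82.68 — too large.
At y = 1.46 m: A³/T = 26 — ≈ 25.77.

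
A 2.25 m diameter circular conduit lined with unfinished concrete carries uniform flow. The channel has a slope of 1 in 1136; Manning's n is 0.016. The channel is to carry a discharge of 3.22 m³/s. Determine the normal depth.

Manning's equation rearranged: A R^(2/3) = nQ / (1·√S) = 0.016 × 3.22 / (√0.0008803) = 1.736.
Trying y = 1.14 m: A R^(2/3) = 1.385 — low.
Trying y = 1.6 m: A R^(2/3) = 2.315 — high.
Trying y = 1.31 m: A R^(2/3) = 1.737 — close enough.

y_n = 1.31 m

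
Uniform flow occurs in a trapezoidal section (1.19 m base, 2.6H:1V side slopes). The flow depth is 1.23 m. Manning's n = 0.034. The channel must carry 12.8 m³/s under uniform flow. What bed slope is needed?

With bottom width b = 1.19 m and side slope z = 2.6: A = (b + zy)y = (1.19 + 2.6×1.23)×1.23 = 5.397 m²; P = b + 2y√(1+z²) = 1.19 + 2×1.23×2.786 = 8.043 m.
Hydraulic radius R = A/P = 5.397/8.043 = 0.6711 m.
From Manning's equation, S = [nQ / (1 A R^(2/3))]² = [0.034 × 12.8 / (1 × 5.397 × 0.6711^(2/3))]² = 0.0111.

S = 0.0111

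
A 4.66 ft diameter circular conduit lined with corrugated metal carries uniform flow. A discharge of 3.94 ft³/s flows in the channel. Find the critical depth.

At critical depth, Q² T / (g A³) = 1, i.e. A³/T = Q²/g = 3.94²/32.2 = 0.4821.
At y = 0.484 ft: A³/T = 0.2906 — low.
At y = 0.628 ft: A³/T = 0.8134 — high.
At y = 0.55 ft: A³/T = 0.4818 — ≈ 0.4821.

y_c = 0.55 ft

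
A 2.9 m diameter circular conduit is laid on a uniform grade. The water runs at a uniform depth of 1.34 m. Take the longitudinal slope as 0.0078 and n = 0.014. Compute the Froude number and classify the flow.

For a circular section of diameter D = 2.9 m at depth y = 1.34 m, the central angle is θ = 2 arccos(1 − 2y/D) = 2.99 rad. Then A = (D²/8)(θ − sin θ) = 2.984 m² and P = Dθ/2 = 4.335 m.
Hydraulic radius R = A/P = 2.984/4.335 = 0.6883 m.
V = (1/n) R^(2/3) √S = (1/0.014) × 0.6883^(2/3) × √0.0078 = 4.918 m/s. Hydraulic depth D_h = A/T = 2.984/2.892 = 1.032 m.
Froude number Fr = V/√(g·D_h) = 4.918/√(9.81×1.032) = 1.55, which is greater than 1, so the flow is supercritical.

supercritical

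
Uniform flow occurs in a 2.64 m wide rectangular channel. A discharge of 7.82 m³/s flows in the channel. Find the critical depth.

For a rectangular channel, critical depth y_c = (q²/g)^(1/3) where q = Q/b = 7.82/2.64 = 2.962 m²/s.
So y_c = (2.962²/9.81)^(1/3) = 0.963 m.

y_c = 0.963 m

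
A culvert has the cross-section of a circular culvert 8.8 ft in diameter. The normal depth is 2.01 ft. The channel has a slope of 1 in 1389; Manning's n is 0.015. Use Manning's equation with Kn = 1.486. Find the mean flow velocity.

V = 2.99 ft/s

For a circular section of diameter D = 8.8 ft at depth y = 2.01 ft, the central angle is θ = 2 arccos(1 − 2y/D) = 1.993 rad. Then A = (D²/8)(θ − sin θ) = 10.46 ft² and P = Dθ/2 = 8.77 ft.
Hydraulic radius R = A/P = 10.46/8.77 = 1.193 ft.
From Manning's equation, V = (1.486/n) R^(2/3) S^(1/2) = (1.486/0.015) × 1.193^(2/3) × 0.0007199^(1/2) = 2.99 ft/s.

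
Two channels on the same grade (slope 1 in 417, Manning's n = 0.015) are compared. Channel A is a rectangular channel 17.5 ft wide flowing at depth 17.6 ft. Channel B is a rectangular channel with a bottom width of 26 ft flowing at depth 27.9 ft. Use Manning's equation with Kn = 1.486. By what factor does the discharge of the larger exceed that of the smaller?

3.11

Channel A: Flow area A = b·y = 17.5 × 17.6 = 308 ft². Wetted perimeter P = b + 2y = 17.5 + 2×17.6 = 52.7 ft. Hydraulic radius R = A/P = 308/52.7 = 5.844 ft. Q_A = (1.486/0.015)·308·5.844^(2/3)·√0.002398 = 4848 ft³/s.
Channel B: Flow area A = b·y = 26 × 27.9 = 725.4 ft². Wetted perimeter P = b + 2y = 26 + 2×27.9 = 81.8 ft. Hydraulic radius R = A/P = 725.4/81.8 = 8.868 ft. Q_B = (1.486/0.015)·725.4·8.868^(2/3)·√0.002398 = 15080 ft³/s.
The larger discharge is 15080 ft³/s and the smaller is 4848 ft³/s; the ratio is 3.11.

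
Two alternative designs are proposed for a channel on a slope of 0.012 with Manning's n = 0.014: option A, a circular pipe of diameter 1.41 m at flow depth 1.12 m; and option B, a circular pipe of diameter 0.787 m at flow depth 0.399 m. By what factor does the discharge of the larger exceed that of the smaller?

8.98

Channel A: For a circular section of diameter D = 1.41 m at depth y = 1.12 m, the central angle is θ = 2 arccos(1 − 2y/D) = 4.4 rad. Then A = (D²/8)(θ − sin θ) = 1.33 m² and P = Dθ/2 = 3.102 m. Hydraulic radius R = A/P = 1.33/3.102 = 0.4287 m. Q_A = (1/0.014)·1.33·0.4287^(2/3)·√0.012 = 5.917 m³/s.
Channel B: For a circular section of diameter D = 0.787 m at depth y = 0.399 m, the central angle is θ = 2 arccos(1 − 2y/D) = 3.17 rad. Then A = (D²/8)(θ − sin θ) = 0.2476 m² and P = Dθ/2 = 1.247 m. Hydraulic radius R = A/P = 0.2476/1.247 = 0.1985 m. Q_B = (1/0.014)·0.2476·0.1985^(2/3)·√0.012 = 0.6591 m³/s.
The larger discharge is 5.917 m³/s and the smaller is 0.6591 m³/s; the ratio is 8.98.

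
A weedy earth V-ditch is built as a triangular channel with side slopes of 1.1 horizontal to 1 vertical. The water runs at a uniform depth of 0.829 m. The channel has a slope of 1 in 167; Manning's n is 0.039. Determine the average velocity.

V = 0.902 m/s

For a triangular section with side slope z = 1.1: A = zy² = 1.1×0.829² = 0.756 m²; P = 2y√(1+z²) = 2×0.829×1.487 = 2.465 m.
Hydraulic radius R = A/P = 0.756/2.465 = 0.3067 m.
From Manning's equation, V = (1/n) R^(2/3) S^(1/2) = (1/0.039) × 0.3067^(2/3) × 0.005988^(1/2) = 0.902 m/s.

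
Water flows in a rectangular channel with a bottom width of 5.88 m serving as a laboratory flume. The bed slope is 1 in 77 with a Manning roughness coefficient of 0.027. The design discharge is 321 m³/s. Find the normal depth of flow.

Manning's equation rearranged: A R^(2/3) = nQ / (1·√S) = 0.027 × 321 / (√0.01299) = 76.05.
At y = 8.59 m: A R^(2/3) = 85.19 — too large.
At y = 5.36 m: A R^(2/3) = 48.32 — too small.
At y = 7.8 m: A R^(2/3) = 76.05 — matches.

y_n = 7.8 m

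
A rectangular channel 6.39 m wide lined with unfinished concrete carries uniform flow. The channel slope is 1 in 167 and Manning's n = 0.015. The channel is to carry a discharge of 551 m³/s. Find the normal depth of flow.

y_n = 9.37 m

Manning's equation rearranged: A R^(2/3) = nQ / (1·√S) = 0.015 × 551 / (√0.005988) = 106.8.
At y = 10.5 m: A R^(2/3) = 121.9 — high.
At y = 6.73 m: A R^(2/3) = 72 — low.
At y = 9.37 m: A R^(2/3) = 106.8 — close enough.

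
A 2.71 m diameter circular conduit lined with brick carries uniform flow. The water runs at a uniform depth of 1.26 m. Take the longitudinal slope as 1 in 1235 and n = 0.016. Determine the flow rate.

Q = 3.49 m³/s

For a circular section of diameter D = 2.71 m at depth y = 1.26 m, the central angle is θ = 2 arccos(1 − 2y/D) = 3.001 rad. Then A = (D²/8)(θ − sin θ) = 2.627 m² and P = Dθ/2 = 4.067 m.
Hydraulic radius R = A/P = 2.627/4.067 = 0.6459 m.
Manning's equation: Q = (1/n) A R^(2/3) S^(1/2) = (1/0.016) × 2.627 × 0.6459^(2/3) × 0.0008097^(1/2) = 3.49 m³/s.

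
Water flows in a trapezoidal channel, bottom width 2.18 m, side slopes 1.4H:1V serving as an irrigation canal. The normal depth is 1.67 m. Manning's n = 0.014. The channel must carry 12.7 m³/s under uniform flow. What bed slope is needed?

With bottom width b = 2.18 m and side slope z = 1.4: A = (b + zy)y = (2.18 + 1.4×1.67)×1.67 = 7.545 m²; P = b + 2y√(1+z²) = 2.18 + 2×1.67×1.72 = 7.926 m.
Hydraulic radius R = A/P = 7.545/7.926 = 0.9519 m.
From Manning's equation, S = [nQ / (1 A R^(2/3))]² = [0.014 × 12.7 / (1 × 7.545 × 0.9519^(2/3))]² = 0.000593.

S = 0.000593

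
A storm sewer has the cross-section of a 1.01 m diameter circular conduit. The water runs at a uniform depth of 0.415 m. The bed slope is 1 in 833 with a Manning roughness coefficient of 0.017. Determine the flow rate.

For a circular section of diameter D = 1.01 m at depth y = 0.415 m, the central angle is θ = 2 arccos(1 − 2y/D) = 2.783 rad. Then A = (D²/8)(θ − sin θ) = 0.3102 m² and P = Dθ/2 = 1.406 m.
Hydraulic radius R = A/P = 0.3102/1.406 = 0.2207 m.
Manning's equation: Q = (1/n) A R^(2/3) S^(1/2) = (1/0.017) × 0.3102 × 0.2207^(2/3) × 0.0012^(1/2) = 0.231 m³/s.

Q = 0.231 m³/s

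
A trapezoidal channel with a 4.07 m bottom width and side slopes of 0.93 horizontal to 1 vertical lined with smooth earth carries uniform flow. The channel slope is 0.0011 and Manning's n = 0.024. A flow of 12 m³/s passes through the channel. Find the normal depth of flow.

y_n = 1.55 m

Manning's equation rearranged: A R^(2/3) = nQ / (1·√S) = 0.024 × 12 / (√0.0011) = 8.684.
Try y = 1.35 m: A R^(2/3) = 6.834 — low.
Try y = 1.75 m: A R^(2/3) = 10.8 — high.
Try y = 1.55 m: A R^(2/3) = 8.706 — matches.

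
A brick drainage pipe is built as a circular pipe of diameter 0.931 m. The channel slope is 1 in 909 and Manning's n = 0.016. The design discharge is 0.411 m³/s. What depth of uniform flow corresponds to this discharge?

Manning's equation rearranged: A R^(2/3) = nQ / (1·√S) = 0.016 × 0.411 / (√0.0011) = 0.1983.
At y = 0.728 m: A R^(2/3) = 0.246 — too large.
At y = 0.613 m: A R^(2/3) = 0.1984 — ≈ 0.1983.

y_n = 0.613 m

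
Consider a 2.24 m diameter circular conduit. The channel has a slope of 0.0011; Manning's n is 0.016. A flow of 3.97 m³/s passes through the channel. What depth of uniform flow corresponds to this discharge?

Manning's equation rearranged: A R^(2/3) = nQ / (1·√S) = 0.016 × 3.97 / (√0.0011) = 1.915.
At y = 1.15 m: A R^(2/3) = 1.4 — short.
At y = 1.55 m: A R^(2/3) = 2.208 — over.
At y = 1.4 m: A R^(2/3) = 1.913 — ≈ 1.915.

y_n = 1.4 m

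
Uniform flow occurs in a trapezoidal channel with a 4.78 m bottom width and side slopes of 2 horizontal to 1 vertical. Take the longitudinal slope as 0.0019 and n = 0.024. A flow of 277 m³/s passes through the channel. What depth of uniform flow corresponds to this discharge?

y_n = 5.13 m

Manning's equation rearranged: A R^(2/3) = nQ / (1·√S) = 0.024 × 277 / (√0.0019) = 152.5.
Try y = 4.36 m: A R^(2/3) = 106.2 — low.
Try y = 5.13 m: A R^(2/3) = 152.7 — matches.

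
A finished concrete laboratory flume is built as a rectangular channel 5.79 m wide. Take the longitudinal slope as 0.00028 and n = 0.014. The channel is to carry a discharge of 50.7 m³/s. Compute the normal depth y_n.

Manning's equation rearranged: A R^(2/3) = nQ / (1·√S) = 0.014 × 50.7 / (√0.00028) = 42.42.
Trying y = 4.35 m: A R^(2/3) = 36.41 — low.
Trying y = 5.93 m: A R^(2/3) = 53.5 — high.
Trying y = 4.91 m: A R^(2/3) = 42.4 — ≈ 42.42.

y_n = 4.91 m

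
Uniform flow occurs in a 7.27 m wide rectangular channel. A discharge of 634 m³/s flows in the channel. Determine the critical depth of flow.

For a rectangular channel, critical depth y_c = (q²/g)^(1/3) where q = Q/b = 634/7.27 = 87.21 m²/s.
So y_c = (87.21²/9.81)^(1/3) = 9.19 m.

y_c = 9.19 m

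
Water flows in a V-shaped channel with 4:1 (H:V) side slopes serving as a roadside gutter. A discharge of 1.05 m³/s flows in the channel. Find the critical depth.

y_c = 0.426 m

At critical depth, Q² T / (g A³) = 1, i.e. A³/T = Q²/g = 1.05²/9.81 = 0.1124.
Trying y = 0.376 m: A³/T = 0.06012 — short.
Trying y = 0.538 m: A³/T = 0.3606 — over.
Trying y = 0.426 m: A³/T = 0.1122 — matches.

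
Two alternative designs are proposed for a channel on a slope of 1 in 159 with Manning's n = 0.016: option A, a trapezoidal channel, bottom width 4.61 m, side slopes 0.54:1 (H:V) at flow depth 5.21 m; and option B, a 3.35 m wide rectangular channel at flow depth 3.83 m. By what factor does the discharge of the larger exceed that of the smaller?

4.81

Channel A: With bottom width b = 4.61 m and side slope z = 0.54: A = (b + zy)y = (4.61 + 0.54×5.21)×5.21 = 38.68 m²; P = b + 2y√(1+z²) = 4.61 + 2×5.21×1.136 = 16.45 m. Hydraulic radius R = A/P = 38.68/16.45 = 2.351 m. Q_A = (1/0.016)·38.68·2.351^(2/3)·√0.006289 = 338.9 m³/s.
Channel B: Flow area A = b·y = 3.35 × 3.83 = 12.83 m². Wetted perimeter P = b + 2y = 3.35 + 2×3.83 = 11.01 m. Hydraulic radius R = A/P = 12.83/11.01 = 1.165 m. Q_B = (1/0.016)·12.83·1.165^(2/3)·√0.006289 = 70.43 m³/s.
The larger discharge is 338.9 m³/s and the smaller is 70.43 m³/s; the ratio is 4.81.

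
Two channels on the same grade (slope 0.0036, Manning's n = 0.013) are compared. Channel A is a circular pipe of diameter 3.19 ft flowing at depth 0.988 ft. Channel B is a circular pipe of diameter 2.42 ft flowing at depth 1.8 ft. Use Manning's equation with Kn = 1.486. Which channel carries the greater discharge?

Channel A: For a circular section of diameter D = 3.19 ft at depth y = 0.988 ft, the central angle is θ = 2 arccos(1 − 2y/D) = 2.361 rad. Then A = (D²/8)(θ − sin θ) = 2.108 ft² and P = Dθ/2 = 3.765 ft. Hydraulic radius R = A/P = 2.108/3.765 = 0.5597 ft. Q_A = (1.486/0.013)·2.108·0.5597^(2/3)·√0.0036 = 9.818 ft³/s.
Channel B: For a circular section of diameter D = 2.42 ft at depth y = 1.8 ft, the central angle is θ = 2 arccos(1 − 2y/D) = 4.16 rad. Then A = (D²/8)(θ − sin θ) = 3.669 ft² and P = Dθ/2 = 5.034 ft. Hydraulic radius R = A/P = 3.669/5.034 = 0.7288 ft. Q_B = (1.486/0.013)·3.669·0.7288^(2/3)·√0.0036 = 20.38 ft³/s.
Q_A = 9.818 ft³/s vs Q_B = 20.38 ft³/s, so channel B carries more.

channel B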